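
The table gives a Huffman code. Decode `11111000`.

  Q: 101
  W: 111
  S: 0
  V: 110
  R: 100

WVSS

Read left to right; each codeword is recognised as soon as it completes (prefix code):
  111→W | 110→V | 0→S | 0→S
Decoded message: WVSS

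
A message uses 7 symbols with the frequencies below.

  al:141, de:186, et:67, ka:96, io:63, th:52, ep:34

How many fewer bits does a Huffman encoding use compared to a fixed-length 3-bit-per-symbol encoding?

241

Fixed-length: 3 bits × 639 symbols = 1917 bits.
Huffman merges:
merge ep(34) and th(52): 86
merge io(63) and et(67): 130
merge 86 and ka(96): 182
merge 130 and al(141): 271
merge 182 and de(186): 368
merge 271 and 368: 639
Huffman total = 86 + 130 + 182 + 271 + 368 + 639 = 1676 bits.
Saving = 1917 − 1676 = 241 bits.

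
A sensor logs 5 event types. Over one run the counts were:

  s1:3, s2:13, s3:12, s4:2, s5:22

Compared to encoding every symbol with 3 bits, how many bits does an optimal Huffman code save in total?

52

Fixed-length: 3 bits × 52 symbols = 156 bits.
Huffman merges:
combine s4(2), s1(3) → 5
combine 5, s3(12) → 17
combine s2(13), 17 → 30
combine s5(22), 30 → 52
Huffman total = 5 + 17 + 30 + 52 = 104 bits.
Saving = 156 − 104 = 52 bits.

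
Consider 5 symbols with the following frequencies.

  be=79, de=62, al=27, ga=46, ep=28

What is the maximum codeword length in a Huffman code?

Merge the two lowest-weight nodes at each step:
combine al(27), ep(28) → 55
combine ga(46), 55 → 101
combine de(62), be(79) → 141
combine 101, 141 → 242
The first pair merged (al, ep) ends up deepest, at depth 3.

3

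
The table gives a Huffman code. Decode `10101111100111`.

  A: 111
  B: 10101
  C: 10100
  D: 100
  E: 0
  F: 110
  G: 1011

BADA

Read left to right; each codeword is recognised as soon as it completes (prefix code):
  10101→B | 111→A | 100→D | 111→A
Decoded message: BADA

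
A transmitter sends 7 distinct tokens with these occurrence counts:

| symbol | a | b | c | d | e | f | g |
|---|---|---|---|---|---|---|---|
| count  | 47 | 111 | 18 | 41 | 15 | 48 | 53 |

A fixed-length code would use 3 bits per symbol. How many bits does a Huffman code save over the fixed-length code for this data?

Fixed-length: 3 bits × 333 symbols = 999 bits.
Huffman merges:
e(15) + c(18) → 33
33 + d(41) → 74
a(47) + f(48) → 95
g(53) + 74 → 127
95 + b(111) → 206
127 + 206 → 333
Huffman total = 33 + 74 + 95 + 127 + 206 + 333 = 868 bits.
Saving = 999 − 868 = 131 bits.

131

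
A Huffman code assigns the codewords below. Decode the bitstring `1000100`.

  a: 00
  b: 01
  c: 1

caba

Read left to right; each codeword is recognised as soon as it completes (prefix code):
  1→c | 00→a | 01→b | 00→a
Decoded message: caba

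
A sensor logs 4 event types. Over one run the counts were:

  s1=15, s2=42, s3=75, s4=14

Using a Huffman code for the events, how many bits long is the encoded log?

246

Greedily combine the two least-frequent nodes:
combine s4(14), s1(15) → 29
combine 29, s2(42) → 71
combine 71, s3(75) → 146
Total encoded bits = sum of merged weights = 29 + 71 + 146 = 246.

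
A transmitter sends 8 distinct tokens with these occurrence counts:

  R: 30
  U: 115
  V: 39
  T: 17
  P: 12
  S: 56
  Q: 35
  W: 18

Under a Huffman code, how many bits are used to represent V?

Huffman merges, smallest pair first:
merge P(12) and T(17): 29
merge W(18) and 29: 47
merge R(30) and Q(35): 65
merge V(39) and 47: 86
merge S(56) and 65: 121
merge 86 and U(115): 201
merge 121 and 201: 322
The subtree containing V is merged 3 times, so code length = 3.

3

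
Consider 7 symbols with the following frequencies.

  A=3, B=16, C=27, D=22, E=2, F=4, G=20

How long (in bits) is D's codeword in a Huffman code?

Repeatedly merge the two smallest:
combine E(2), A(3) → 5
combine F(4), 5 → 9
combine 9, B(16) → 25
combine G(20), D(22) → 42
combine 25, C(27) → 52
combine 42, 52 → 94
D sits 2 levels below the root, so its codeword is 2 bits.

2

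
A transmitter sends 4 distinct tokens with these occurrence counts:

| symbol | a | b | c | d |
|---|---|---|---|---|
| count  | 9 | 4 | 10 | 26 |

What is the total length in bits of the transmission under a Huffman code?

Merge the two smallest weights repeatedly:
combine b(4), a(9) → 13
combine c(10), 13 → 23
combine 23, d(26) → 49
The encoded length is the sum of every internal node's weight: 13 + 23 + 49 = 85 bits.

85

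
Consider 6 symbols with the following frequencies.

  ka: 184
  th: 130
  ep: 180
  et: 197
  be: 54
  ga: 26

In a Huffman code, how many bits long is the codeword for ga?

Huffman merges, smallest pair first:
combine ga(26), be(54) → 80
combine 80, th(130) → 210
combine ep(180), ka(184) → 364
combine et(197), 210 → 407
combine 364, 407 → 771
The subtree containing ga is merged 4 times, so code length = 4.

4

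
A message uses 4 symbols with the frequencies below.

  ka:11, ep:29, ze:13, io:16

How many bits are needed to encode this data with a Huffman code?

133

Build the Huffman tree bottom-up:
combine ka(11), ze(13) → 24
combine io(16), 24 → 40
combine ep(29), 40 → 69
The encoded length is the sum of every internal node's weight: 24 + 40 + 69 = 133 bits.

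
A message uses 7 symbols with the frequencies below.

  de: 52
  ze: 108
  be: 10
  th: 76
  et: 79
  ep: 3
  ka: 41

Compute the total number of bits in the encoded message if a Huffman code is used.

Build the Huffman tree bottom-up:
combine ep(3), be(10) → 13
combine 13, ka(41) → 54
combine de(52), 54 → 106
combine th(76), et(79) → 155
combine 106, ze(108) → 214
combine 155, 214 → 369
Each symbol's bit-cost is frequency × depth; summing gives 911 bits (equivalently 13 + 54 + 106 + 155 + 214 + 369).

911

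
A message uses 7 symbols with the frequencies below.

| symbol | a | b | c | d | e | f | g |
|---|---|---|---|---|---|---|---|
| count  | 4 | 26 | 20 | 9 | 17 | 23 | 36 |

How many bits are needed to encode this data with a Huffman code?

Merge the two smallest weights repeatedly:
a(4) + d(9) → 13
13 + e(17) → 30
c(20) + f(23) → 43
b(26) + 30 → 56
g(36) + 43 → 79
56 + 79 → 135
Each symbol's bit-cost is frequency × depth; summing gives 356 bits (equivalently 13 + 30 + 43 + 56 + 79 + 135).

356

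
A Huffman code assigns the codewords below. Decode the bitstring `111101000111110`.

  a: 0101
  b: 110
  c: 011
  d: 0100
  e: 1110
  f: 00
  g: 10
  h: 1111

Read left to right; each codeword is recognised as soon as it completes (prefix code):
  1111→h | 0100→d | 011→c | 1110→e
Decoded message: hdce

hdce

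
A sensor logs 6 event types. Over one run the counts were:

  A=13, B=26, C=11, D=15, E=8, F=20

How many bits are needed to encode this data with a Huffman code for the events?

233

Merge the two smallest weights repeatedly:
combine E(8), C(11) → 19
combine A(13), D(15) → 28
combine 19, F(20) → 39
combine B(26), 28 → 54
combine 39, 54 → 93
Each symbol's bit-cost is frequency × depth; summing gives 233 bits (equivalently 19 + 28 + 39 + 54 + 93).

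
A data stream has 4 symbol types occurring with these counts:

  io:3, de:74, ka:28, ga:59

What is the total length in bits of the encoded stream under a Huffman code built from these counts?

Merge the two smallest weights repeatedly:
io(3) + ka(28) → 31
31 + ga(59) → 90
de(74) + 90 → 164
Each symbol's bit-cost is frequency × depth; summing gives 285 bits (equivalently 31 + 90 + 164).

285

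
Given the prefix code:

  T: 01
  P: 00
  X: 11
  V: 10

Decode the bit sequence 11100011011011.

XVPXTVX

Read left to right; each codeword is recognised as soon as it completes (prefix code):
  11→X | 10→V | 00→P | 11→X | 01→T | 10→V | 11→X
Decoded message: XVPXTVX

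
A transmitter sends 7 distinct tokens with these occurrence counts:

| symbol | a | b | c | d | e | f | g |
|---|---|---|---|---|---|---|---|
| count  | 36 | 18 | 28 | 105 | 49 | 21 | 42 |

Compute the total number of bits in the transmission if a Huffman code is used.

782

Merge the two smallest weights repeatedly:
combine b(18), f(21) → 39
combine c(28), a(36) → 64
combine 39, g(42) → 81
combine e(49), 64 → 113
combine 81, d(105) → 186
combine 113, 186 → 299
Each symbol's bit-cost is frequency × depth; summing gives 782 bits (equivalently 39 + 64 + 81 + 113 + 186 + 299).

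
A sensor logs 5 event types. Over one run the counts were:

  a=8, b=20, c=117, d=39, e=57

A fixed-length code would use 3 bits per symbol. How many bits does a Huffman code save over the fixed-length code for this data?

263

Fixed-length: 3 bits × 241 symbols = 723 bits.
Huffman merges:
a(8) + b(20) → 28
28 + d(39) → 67
e(57) + 67 → 124
c(117) + 124 → 241
Huffman total = 28 + 67 + 124 + 241 = 460 bits.
Saving = 723 − 460 = 263 bits.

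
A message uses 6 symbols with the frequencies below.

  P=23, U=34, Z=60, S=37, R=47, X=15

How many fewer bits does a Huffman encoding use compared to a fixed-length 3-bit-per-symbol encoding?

Fixed-length: 3 bits × 216 symbols = 648 bits.
Huffman merges:
X(15) + P(23) → 38
U(34) + S(37) → 71
38 + R(47) → 85
Z(60) + 71 → 131
85 + 131 → 216
Huffman total = 38 + 71 + 85 + 131 + 216 = 541 bits.
Saving = 648 − 541 = 107 bits.

107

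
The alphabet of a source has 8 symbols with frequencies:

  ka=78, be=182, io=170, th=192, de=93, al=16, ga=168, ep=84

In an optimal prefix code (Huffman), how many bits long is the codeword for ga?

Build the tree from the bottom:
al(16) + ka(78) → 94
ep(84) + de(93) → 177
94 + ga(168) → 262
io(170) + 177 → 347
be(182) + th(192) → 374
262 + 347 → 609
374 + 609 → 983
ga sits 3 levels below the root, so its codeword is 3 bits.

3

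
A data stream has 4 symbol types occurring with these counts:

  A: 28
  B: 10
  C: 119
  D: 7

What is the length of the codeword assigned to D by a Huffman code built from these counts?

Repeatedly merge the two smallest:
combine D(7), B(10) → 17
combine 17, A(28) → 45
combine 45, C(119) → 164
D sits 3 levels below the root, so its codeword is 3 bits.

3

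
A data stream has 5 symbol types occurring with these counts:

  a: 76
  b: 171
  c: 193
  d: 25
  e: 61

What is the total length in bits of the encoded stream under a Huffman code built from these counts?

Build the Huffman tree bottom-up:
combine d(25), e(61) → 86
combine a(76), 86 → 162
combine 162, b(171) → 333
combine c(193), 333 → 526
The encoded length is the sum of every internal node's weight: 86 + 162 + 333 + 526 = 1107 bits.

1107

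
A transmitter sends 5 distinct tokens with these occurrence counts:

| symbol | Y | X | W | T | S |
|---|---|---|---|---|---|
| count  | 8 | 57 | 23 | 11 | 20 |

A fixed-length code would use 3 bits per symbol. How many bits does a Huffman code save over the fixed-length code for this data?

Fixed-length: 3 bits × 119 symbols = 357 bits.
Huffman merges:
merge Y(8) and T(11): 19
merge 19 and S(20): 39
merge W(23) and 39: 62
merge X(57) and 62: 119
Huffman total = 19 + 39 + 62 + 119 = 239 bits.
Saving = 357 − 239 = 118 bits.

118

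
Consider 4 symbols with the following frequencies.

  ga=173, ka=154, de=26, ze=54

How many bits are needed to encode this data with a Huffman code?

721

Greedily combine the two least-frequent nodes:
merge de(26) and ze(54): 80
merge 80 and ka(154): 234
merge ga(173) and 234: 407
Each symbol's bit-cost is frequency × depth; summing gives 721 bits (equivalently 80 + 234 + 407).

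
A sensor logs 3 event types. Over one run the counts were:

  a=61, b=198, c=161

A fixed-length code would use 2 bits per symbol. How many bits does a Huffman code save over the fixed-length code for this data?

Fixed-length: 2 bits × 420 symbols = 840 bits.
Huffman merges:
combine a(61), c(161) → 222
combine b(198), 222 → 420
Huffman total = 222 + 420 = 642 bits.
Saving = 840 − 642 = 198 bits.

198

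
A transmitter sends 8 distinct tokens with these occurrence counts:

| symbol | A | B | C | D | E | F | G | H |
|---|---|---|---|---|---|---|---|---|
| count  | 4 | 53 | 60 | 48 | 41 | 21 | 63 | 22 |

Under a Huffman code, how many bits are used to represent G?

2

Build the tree from the bottom:
A(4) + F(21) → 25
H(22) + 25 → 47
E(41) + 47 → 88
D(48) + B(53) → 101
C(60) + G(63) → 123
88 + 101 → 189
123 + 189 → 312
The subtree containing G is merged 2 times, so code length = 2.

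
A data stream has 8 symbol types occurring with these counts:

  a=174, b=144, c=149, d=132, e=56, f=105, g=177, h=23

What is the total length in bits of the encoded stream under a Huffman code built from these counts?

2782

Merge the two smallest weights repeatedly:
h(23) + e(56) → 79
79 + f(105) → 184
d(132) + b(144) → 276
c(149) + a(174) → 323
g(177) + 184 → 361
276 + 323 → 599
361 + 599 → 960
Total encoded bits = sum of merged weights = 79 + 184 + 276 + 323 + 361 + 599 + 960 = 2782.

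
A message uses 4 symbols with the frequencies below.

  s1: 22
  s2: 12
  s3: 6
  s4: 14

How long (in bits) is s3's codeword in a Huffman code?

Repeatedly merge the two smallest:
merge s3(6) and s2(12): 18
merge s4(14) and 18: 32
merge s1(22) and 32: 54
s3 sits 3 levels below the root, so its codeword is 3 bits.

3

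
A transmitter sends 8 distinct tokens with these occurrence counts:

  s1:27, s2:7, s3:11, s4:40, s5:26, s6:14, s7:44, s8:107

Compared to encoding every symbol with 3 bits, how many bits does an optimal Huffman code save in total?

111

Fixed-length: 3 bits × 276 symbols = 828 bits.
Huffman merges:
s2(7) + s3(11) → 18
s6(14) + 18 → 32
s5(26) + s1(27) → 53
32 + s4(40) → 72
s7(44) + 53 → 97
72 + 97 → 169
s8(107) + 169 → 276
Huffman total = 18 + 32 + 53 + 72 + 97 + 169 + 276 = 717 bits.
Saving = 828 − 717 = 111 bits.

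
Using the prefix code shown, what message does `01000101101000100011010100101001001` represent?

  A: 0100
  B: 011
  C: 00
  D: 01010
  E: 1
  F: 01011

Read left to right; each codeword is recognised as soon as it completes (prefix code):
  0100→A | 01011→F | 0100→A | 0100→A | 011→B | 01010→D | 01010→D | 0100→A | 1→E
Decoded message: AFAABDDAE

AFAABDDAE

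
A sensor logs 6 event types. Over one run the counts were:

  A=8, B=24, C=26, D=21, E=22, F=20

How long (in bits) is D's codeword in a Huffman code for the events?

3

Huffman merges, smallest pair first:
merge A(8) and F(20): 28
merge D(21) and E(22): 43
merge B(24) and C(26): 50
merge 28 and 43: 71
merge 50 and 71: 121
D sits 3 levels below the root, so its codeword is 3 bits.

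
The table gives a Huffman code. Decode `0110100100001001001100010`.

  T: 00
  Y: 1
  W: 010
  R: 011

Read left to right; each codeword is recognised as soon as it completes (prefix code):
  011→R | 010→W | 010→W | 00→T | 010→W | 010→W | 011→R | 00→T | 010→W
Decoded message: RWWTWWRTW

RWWTWWRTW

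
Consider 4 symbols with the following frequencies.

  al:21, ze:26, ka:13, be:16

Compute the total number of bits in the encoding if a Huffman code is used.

Merge the two smallest weights repeatedly:
ka(13) + be(16) → 29
al(21) + ze(26) → 47
29 + 47 → 76
Total encoded bits = sum of merged weights = 29 + 47 + 76 = 152.

152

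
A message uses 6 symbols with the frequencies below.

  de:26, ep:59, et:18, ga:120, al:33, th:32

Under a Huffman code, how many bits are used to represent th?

Huffman merges, smallest pair first:
et(18) + de(26) → 44
th(32) + al(33) → 65
44 + ep(59) → 103
65 + 103 → 168
ga(120) + 168 → 288
th's leaf is at depth 3, giving a 3-bit codeword.

3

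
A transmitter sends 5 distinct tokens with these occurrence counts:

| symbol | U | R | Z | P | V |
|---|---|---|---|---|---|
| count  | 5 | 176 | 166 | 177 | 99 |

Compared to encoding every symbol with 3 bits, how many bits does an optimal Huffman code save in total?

519

Fixed-length: 3 bits × 623 symbols = 1869 bits.
Huffman merges:
U(5) + V(99) → 104
104 + Z(166) → 270
R(176) + P(177) → 353
270 + 353 → 623
Huffman total = 104 + 270 + 353 + 623 = 1350 bits.
Saving = 1869 − 1350 = 519 bits.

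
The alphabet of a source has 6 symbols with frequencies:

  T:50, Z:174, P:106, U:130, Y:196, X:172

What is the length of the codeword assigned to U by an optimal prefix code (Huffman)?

3

Build the tree from the bottom:
combine T(50), P(106) → 156
combine U(130), 156 → 286
combine X(172), Z(174) → 346
combine Y(196), 286 → 482
combine 346, 482 → 828
The subtree containing U is merged 3 times, so code length = 3.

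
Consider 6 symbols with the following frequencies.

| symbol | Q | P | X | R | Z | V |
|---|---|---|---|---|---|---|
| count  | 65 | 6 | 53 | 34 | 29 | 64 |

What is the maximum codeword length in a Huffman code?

4

Merge the two lowest-weight nodes at each step:
combine P(6), Z(29) → 35
combine R(34), 35 → 69
combine X(53), V(64) → 117
combine Q(65), 69 → 134
combine 117, 134 → 251
The rarest symbols sit at the bottom; the longest codeword is 4 bits.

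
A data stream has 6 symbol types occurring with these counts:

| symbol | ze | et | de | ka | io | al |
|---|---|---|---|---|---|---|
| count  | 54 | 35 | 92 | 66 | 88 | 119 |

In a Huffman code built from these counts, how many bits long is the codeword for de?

2

Repeatedly merge the two smallest:
combine et(35), ze(54) → 89
combine ka(66), io(88) → 154
combine 89, de(92) → 181
combine al(119), 154 → 273
combine 181, 273 → 454
de's leaf is at depth 2, giving a 2-bit codeword.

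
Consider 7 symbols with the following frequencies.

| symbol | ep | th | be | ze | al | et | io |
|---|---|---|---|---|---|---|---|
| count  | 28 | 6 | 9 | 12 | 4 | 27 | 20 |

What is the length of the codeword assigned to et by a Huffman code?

2

Build the tree from the bottom:
combine al(4), th(6) → 10
combine be(9), 10 → 19
combine ze(12), 19 → 31
combine io(20), et(27) → 47
combine ep(28), 31 → 59
combine 47, 59 → 106
et sits 2 levels below the root, so its codeword is 2 bits.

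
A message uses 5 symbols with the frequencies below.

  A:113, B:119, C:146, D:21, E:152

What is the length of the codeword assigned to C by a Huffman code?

2

Huffman merges, smallest pair first:
merge D(21) and A(113): 134
merge B(119) and 134: 253
merge C(146) and E(152): 298
merge 253 and 298: 551
C sits 2 levels below the root, so its codeword is 2 bits.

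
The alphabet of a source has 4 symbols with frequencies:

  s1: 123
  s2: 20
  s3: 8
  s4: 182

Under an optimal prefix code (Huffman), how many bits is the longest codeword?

3

Merge the two lowest-weight nodes at each step:
merge s3(8) and s2(20): 28
merge 28 and s1(123): 151
merge 151 and s4(182): 333
Maximum depth reached is 3.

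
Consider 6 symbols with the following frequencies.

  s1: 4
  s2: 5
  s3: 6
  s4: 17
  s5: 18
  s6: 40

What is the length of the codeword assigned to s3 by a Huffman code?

Huffman merges, smallest pair first:
merge s1(4) and s2(5): 9
merge s3(6) and 9: 15
merge 15 and s4(17): 32
merge s5(18) and 32: 50
merge s6(40) and 50: 90
s3 sits 4 levels below the root, so its codeword is 4 bits.

4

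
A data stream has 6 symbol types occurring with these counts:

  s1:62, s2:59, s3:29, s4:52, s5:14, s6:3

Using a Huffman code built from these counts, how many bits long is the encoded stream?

501

Greedily combine the two least-frequent nodes:
combine s6(3), s5(14) → 17
combine 17, s3(29) → 46
combine 46, s4(52) → 98
combine s2(59), s1(62) → 121
combine 98, 121 → 219
Each symbol's bit-cost is frequency × depth; summing gives 501 bits (equivalently 17 + 46 + 98 + 121 + 219).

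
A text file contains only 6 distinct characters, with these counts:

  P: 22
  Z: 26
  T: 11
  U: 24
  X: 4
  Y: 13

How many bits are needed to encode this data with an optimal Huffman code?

Merge the two smallest weights repeatedly:
combine X(4), T(11) → 15
combine Y(13), 15 → 28
combine P(22), U(24) → 46
combine Z(26), 28 → 54
combine 46, 54 → 100
Each symbol's bit-cost is frequency × depth; summing gives 243 bits (equivalently 15 + 28 + 46 + 54 + 100).

243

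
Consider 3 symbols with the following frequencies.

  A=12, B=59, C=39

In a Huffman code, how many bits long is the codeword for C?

2

Repeatedly merge the two smallest:
combine A(12), C(39) → 51
combine 51, B(59) → 110
C's leaf is at depth 2, giving a 2-bit codeword.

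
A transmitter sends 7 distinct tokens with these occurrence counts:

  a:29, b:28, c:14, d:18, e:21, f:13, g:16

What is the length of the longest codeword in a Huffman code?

4

Merge the two lowest-weight nodes at each step:
combine f(13), c(14) → 27
combine g(16), d(18) → 34
combine e(21), 27 → 48
combine b(28), a(29) → 57
combine 34, 48 → 82
combine 57, 82 → 139
The first pair merged (f, c) ends up deepest, at depth 4.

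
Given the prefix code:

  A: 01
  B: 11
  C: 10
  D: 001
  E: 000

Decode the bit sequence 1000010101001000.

CECCCAE

Read left to right; each codeword is recognised as soon as it completes (prefix code):
  10→C | 000→E | 10→C | 10→C | 10→C | 01→A | 000→E
Decoded message: CECCCAE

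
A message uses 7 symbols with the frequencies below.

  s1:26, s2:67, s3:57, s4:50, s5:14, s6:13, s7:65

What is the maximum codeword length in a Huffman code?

5

Merge the two lowest-weight nodes at each step:
s6(13) + s5(14) → 27
s1(26) + 27 → 53
s4(50) + 53 → 103
s3(57) + s7(65) → 122
s2(67) + 103 → 170
122 + 170 → 292
The rarest symbols sit at the bottom; the longest codeword is 5 bits.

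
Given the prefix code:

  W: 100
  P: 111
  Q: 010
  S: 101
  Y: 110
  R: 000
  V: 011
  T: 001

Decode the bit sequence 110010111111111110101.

YQPPPYS

Read left to right; each codeword is recognised as soon as it completes (prefix code):
  110→Y | 010→Q | 111→P | 111→P | 111→P | 110→Y | 101→S
Decoded message: YQPPPYS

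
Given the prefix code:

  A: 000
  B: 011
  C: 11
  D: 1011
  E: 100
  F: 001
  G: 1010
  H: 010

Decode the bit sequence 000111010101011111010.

Read left to right; each codeword is recognised as soon as it completes (prefix code):
  000→A | 11→C | 1010→G | 1010→G | 11→C | 11→C | 1010→G
Decoded message: ACGGCCG

ACGGCCG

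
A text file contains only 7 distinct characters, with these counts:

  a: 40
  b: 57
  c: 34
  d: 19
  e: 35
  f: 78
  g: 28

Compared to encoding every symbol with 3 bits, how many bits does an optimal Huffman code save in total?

Fixed-length: 3 bits × 291 symbols = 873 bits.
Huffman merges:
combine d(19), g(28) → 47
combine c(34), e(35) → 69
combine a(40), 47 → 87
combine b(57), 69 → 126
combine f(78), 87 → 165
combine 126, 165 → 291
Huffman total = 47 + 69 + 87 + 126 + 165 + 291 = 785 bits.
Saving = 873 − 785 = 88 bits.

88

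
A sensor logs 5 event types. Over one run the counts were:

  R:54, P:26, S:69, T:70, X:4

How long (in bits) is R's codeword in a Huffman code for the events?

Build the tree from the bottom:
merge X(4) and P(26): 30
merge 30 and R(54): 84
merge S(69) and T(70): 139
merge 84 and 139: 223
R sits 2 levels below the root, so its codeword is 2 bits.

2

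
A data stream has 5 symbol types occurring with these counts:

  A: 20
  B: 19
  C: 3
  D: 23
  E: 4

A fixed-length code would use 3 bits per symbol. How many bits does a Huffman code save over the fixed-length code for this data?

62

Fixed-length: 3 bits × 69 symbols = 207 bits.
Huffman merges:
merge C(3) and E(4): 7
merge 7 and B(19): 26
merge A(20) and D(23): 43
merge 26 and 43: 69
Huffman total = 7 + 26 + 43 + 69 = 145 bits.
Saving = 207 − 145 = 62 bits.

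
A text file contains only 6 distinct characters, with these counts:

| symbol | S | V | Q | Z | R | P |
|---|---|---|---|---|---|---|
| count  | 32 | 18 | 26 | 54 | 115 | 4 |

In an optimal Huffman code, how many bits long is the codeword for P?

5

Repeatedly merge the two smallest:
merge P(4) and V(18): 22
merge 22 and Q(26): 48
merge S(32) and 48: 80
merge Z(54) and 80: 134
merge R(115) and 134: 249
The subtree containing P is merged 5 times, so code length = 5.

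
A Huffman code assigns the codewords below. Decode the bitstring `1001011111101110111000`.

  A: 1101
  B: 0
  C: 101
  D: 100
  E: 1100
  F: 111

DCFAAEB

Read left to right; each codeword is recognised as soon as it completes (prefix code):
  100→D | 101→C | 111→F | 1101→A | 1101→A | 1100→E | 0→B
Decoded message: DCFAAEB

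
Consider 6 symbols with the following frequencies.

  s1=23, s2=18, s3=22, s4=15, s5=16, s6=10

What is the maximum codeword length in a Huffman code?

Merge the two lowest-weight nodes at each step:
combine s6(10), s4(15) → 25
combine s5(16), s2(18) → 34
combine s3(22), s1(23) → 45
combine 25, 34 → 59
combine 45, 59 → 104
The rarest symbols sit at the bottom; the longest codeword is 3 bits.

3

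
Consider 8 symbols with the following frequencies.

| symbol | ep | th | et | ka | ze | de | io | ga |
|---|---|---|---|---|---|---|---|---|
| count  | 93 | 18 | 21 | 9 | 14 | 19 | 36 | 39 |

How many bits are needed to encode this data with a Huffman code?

665

Build the Huffman tree bottom-up:
ka(9) + ze(14) → 23
th(18) + de(19) → 37
et(21) + 23 → 44
io(36) + 37 → 73
ga(39) + 44 → 83
73 + 83 → 156
ep(93) + 156 → 249
Each symbol's bit-cost is frequency × depth; summing gives 665 bits (equivalently 23 + 37 + 44 + 73 + 83 + 156 + 249).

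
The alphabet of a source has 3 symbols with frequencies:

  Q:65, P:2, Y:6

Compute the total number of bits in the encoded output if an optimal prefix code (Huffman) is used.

81

Build the Huffman tree bottom-up:
combine P(2), Y(6) → 8
combine 8, Q(65) → 73
Total encoded bits = sum of merged weights = 8 + 73 = 81.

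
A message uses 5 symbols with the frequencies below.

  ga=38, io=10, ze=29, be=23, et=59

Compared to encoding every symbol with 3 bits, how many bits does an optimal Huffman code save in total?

Fixed-length: 3 bits × 159 symbols = 477 bits.
Huffman merges:
merge io(10) and be(23): 33
merge ze(29) and 33: 62
merge ga(38) and et(59): 97
merge 62 and 97: 159
Huffman total = 33 + 62 + 97 + 159 = 351 bits.
Saving = 477 − 351 = 126 bits.

126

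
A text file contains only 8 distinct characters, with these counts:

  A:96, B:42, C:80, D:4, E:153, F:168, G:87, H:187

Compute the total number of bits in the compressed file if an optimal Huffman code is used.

Build the Huffman tree bottom-up:
combine D(4), B(42) → 46
combine 46, C(80) → 126
combine G(87), A(96) → 183
combine 126, E(153) → 279
combine F(168), 183 → 351
combine H(187), 279 → 466
combine 351, 466 → 817
Each symbol's bit-cost is frequency × depth; summing gives 2268 bits (equivalently 46 + 126 + 183 + 279 + 351 + 466 + 817).

2268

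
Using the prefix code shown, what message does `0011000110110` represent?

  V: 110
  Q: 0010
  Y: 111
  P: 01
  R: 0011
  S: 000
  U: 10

RSVV

Read left to right; each codeword is recognised as soon as it completes (prefix code):
  0011→R | 000→S | 110→V | 110→V
Decoded message: RSVV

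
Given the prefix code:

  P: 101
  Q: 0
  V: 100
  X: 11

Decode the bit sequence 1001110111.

VXPX

Read left to right; each codeword is recognised as soon as it completes (prefix code):
  100→V | 11→X | 101→P | 11→X
Decoded message: VXPX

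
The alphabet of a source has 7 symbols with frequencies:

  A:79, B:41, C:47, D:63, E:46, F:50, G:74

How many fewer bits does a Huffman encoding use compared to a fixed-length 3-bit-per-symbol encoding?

79

Fixed-length: 3 bits × 400 symbols = 1200 bits.
Huffman merges:
B(41) + E(46) → 87
C(47) + F(50) → 97
D(63) + G(74) → 137
A(79) + 87 → 166
97 + 137 → 234
166 + 234 → 400
Huffman total = 87 + 97 + 137 + 166 + 234 + 400 = 1121 bits.
Saving = 1200 − 1121 = 79 bits.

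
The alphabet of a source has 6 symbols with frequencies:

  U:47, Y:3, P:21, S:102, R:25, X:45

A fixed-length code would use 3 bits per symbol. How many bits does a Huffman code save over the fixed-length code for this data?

180

Fixed-length: 3 bits × 243 symbols = 729 bits.
Huffman merges:
Y(3) + P(21) → 24
24 + R(25) → 49
X(45) + U(47) → 92
49 + 92 → 141
S(102) + 141 → 243
Huffman total = 24 + 49 + 92 + 141 + 243 = 549 bits.
Saving = 729 − 549 = 180 bits.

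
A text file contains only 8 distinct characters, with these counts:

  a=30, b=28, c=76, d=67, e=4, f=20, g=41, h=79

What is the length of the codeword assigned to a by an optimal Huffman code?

Huffman merges, smallest pair first:
merge e(4) and f(20): 24
merge 24 and b(28): 52
merge a(30) and g(41): 71
merge 52 and d(67): 119
merge 71 and c(76): 147
merge h(79) and 119: 198
merge 147 and 198: 345
a's leaf is at depth 3, giving a 3-bit codeword.

3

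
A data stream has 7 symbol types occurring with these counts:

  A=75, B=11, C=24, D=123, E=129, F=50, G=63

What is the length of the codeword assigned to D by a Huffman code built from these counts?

2

Build the tree from the bottom:
B(11) + C(24) → 35
35 + F(50) → 85
G(63) + A(75) → 138
85 + D(123) → 208
E(129) + 138 → 267
208 + 267 → 475
D's leaf is at depth 2, giving a 2-bit codeword.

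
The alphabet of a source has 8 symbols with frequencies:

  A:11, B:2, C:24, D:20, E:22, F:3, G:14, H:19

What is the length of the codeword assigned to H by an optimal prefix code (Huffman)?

3

Build the tree from the bottom:
combine B(2), F(3) → 5
combine 5, A(11) → 16
combine G(14), 16 → 30
combine H(19), D(20) → 39
combine E(22), C(24) → 46
combine 30, 39 → 69
combine 46, 69 → 115
H's leaf is at depth 3, giving a 3-bit codeword.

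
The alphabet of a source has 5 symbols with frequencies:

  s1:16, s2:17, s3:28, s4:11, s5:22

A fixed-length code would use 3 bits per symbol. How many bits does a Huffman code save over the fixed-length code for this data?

Fixed-length: 3 bits × 94 symbols = 282 bits.
Huffman merges:
combine s4(11), s1(16) → 27
combine s2(17), s5(22) → 39
combine 27, s3(28) → 55
combine 39, 55 → 94
Huffman total = 27 + 39 + 55 + 94 = 215 bits.
Saving = 282 − 215 = 67 bits.

67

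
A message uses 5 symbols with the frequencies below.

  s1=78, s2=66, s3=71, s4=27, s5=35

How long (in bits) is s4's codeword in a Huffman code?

3

Build the tree from the bottom:
merge s4(27) and s5(35): 62
merge 62 and s2(66): 128
merge s3(71) and s1(78): 149
merge 128 and 149: 277
The subtree containing s4 is merged 3 times, so code length = 3.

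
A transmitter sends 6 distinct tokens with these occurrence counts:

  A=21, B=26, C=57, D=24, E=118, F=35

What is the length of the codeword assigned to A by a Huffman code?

Huffman merges, smallest pair first:
merge A(21) and D(24): 45
merge B(26) and F(35): 61
merge 45 and C(57): 102
merge 61 and 102: 163
merge E(118) and 163: 281
A's leaf is at depth 4, giving a 4-bit codeword.

4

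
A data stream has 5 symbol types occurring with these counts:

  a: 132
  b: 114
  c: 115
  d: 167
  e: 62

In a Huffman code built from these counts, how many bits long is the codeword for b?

Repeatedly merge the two smallest:
e(62) + b(114) → 176
c(115) + a(132) → 247
d(167) + 176 → 343
247 + 343 → 590
The subtree containing b is merged 3 times, so code length = 3.

3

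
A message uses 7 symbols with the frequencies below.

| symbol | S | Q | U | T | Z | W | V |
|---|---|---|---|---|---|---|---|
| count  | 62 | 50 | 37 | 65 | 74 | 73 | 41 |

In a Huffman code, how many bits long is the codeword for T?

3

Repeatedly merge the two smallest:
merge U(37) and V(41): 78
merge Q(50) and S(62): 112
merge T(65) and W(73): 138
merge Z(74) and 78: 152
merge 112 and 138: 250
merge 152 and 250: 402
The subtree containing T is merged 3 times, so code length = 3.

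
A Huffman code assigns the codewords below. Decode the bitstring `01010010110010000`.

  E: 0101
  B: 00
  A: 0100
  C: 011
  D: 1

Read left to right; each codeword is recognised as soon as it completes (prefix code):
  0101→E | 00→B | 1→D | 011→C | 00→B | 1→D | 00→B | 00→B
Decoded message: EBDCBDBB

EBDCBDBB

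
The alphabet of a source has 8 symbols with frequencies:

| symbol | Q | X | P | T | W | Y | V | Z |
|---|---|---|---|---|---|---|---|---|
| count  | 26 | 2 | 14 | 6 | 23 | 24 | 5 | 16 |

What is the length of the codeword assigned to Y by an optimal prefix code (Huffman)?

2

Repeatedly merge the two smallest:
combine X(2), V(5) → 7
combine T(6), 7 → 13
combine 13, P(14) → 27
combine Z(16), W(23) → 39
combine Y(24), Q(26) → 50
combine 27, 39 → 66
combine 50, 66 → 116
Y sits 2 levels below the root, so its codeword is 2 bits.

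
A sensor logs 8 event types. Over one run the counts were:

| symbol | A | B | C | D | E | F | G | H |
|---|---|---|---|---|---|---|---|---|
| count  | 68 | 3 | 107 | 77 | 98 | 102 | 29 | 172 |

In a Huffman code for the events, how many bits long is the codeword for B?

Build the tree from the bottom:
merge B(3) and G(29): 32
merge 32 and A(68): 100
merge D(77) and E(98): 175
merge 100 and F(102): 202
merge C(107) and H(172): 279
merge 175 and 202: 377
merge 279 and 377: 656
B's leaf is at depth 5, giving a 5-bit codeword.

5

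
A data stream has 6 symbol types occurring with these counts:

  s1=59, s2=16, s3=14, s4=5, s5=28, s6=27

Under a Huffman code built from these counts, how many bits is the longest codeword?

4

Merge the two lowest-weight nodes at each step:
combine s4(5), s3(14) → 19
combine s2(16), 19 → 35
combine s6(27), s5(28) → 55
combine 35, 55 → 90
combine s1(59), 90 → 149
Maximum depth reached is 4.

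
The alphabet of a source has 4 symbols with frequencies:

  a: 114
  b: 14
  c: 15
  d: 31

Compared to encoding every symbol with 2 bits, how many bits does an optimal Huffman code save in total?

85

Fixed-length: 2 bits × 174 symbols = 348 bits.
Huffman merges:
b(14) + c(15) → 29
29 + d(31) → 60
60 + a(114) → 174
Huffman total = 29 + 60 + 174 = 263 bits.
Saving = 348 − 263 = 85 bits.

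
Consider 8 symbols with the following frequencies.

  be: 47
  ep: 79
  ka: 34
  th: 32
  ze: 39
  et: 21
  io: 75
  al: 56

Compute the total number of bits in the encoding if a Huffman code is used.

1121

Merge the two smallest weights repeatedly:
merge et(21) and th(32): 53
merge ka(34) and ze(39): 73
merge be(47) and 53: 100
merge al(56) and 73: 129
merge io(75) and ep(79): 154
merge 100 and 129: 229
merge 154 and 229: 383
The encoded length is the sum of every internal node's weight: 53 + 73 + 100 + 129 + 154 + 229 + 383 = 1121 bits.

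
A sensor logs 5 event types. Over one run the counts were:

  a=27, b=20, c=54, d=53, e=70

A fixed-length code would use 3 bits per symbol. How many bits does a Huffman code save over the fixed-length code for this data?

177

Fixed-length: 3 bits × 224 symbols = 672 bits.
Huffman merges:
combine b(20), a(27) → 47
combine 47, d(53) → 100
combine c(54), e(70) → 124
combine 100, 124 → 224
Huffman total = 47 + 100 + 124 + 224 = 495 bits.
Saving = 672 − 495 = 177 bits.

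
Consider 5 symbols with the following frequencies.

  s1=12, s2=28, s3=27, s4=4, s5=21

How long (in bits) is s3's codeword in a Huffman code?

Huffman merges, smallest pair first:
merge s4(4) and s1(12): 16
merge 16 and s5(21): 37
merge s3(27) and s2(28): 55
merge 37 and 55: 92
s3's leaf is at depth 2, giving a 2-bit codeword.

2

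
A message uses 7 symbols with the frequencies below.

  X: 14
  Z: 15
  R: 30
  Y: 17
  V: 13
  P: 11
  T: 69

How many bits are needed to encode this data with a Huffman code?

422

Build the Huffman tree bottom-up:
P(11) + V(13) → 24
X(14) + Z(15) → 29
Y(17) + 24 → 41
29 + R(30) → 59
41 + 59 → 100
T(69) + 100 → 169
Each symbol's bit-cost is frequency × depth; summing gives 422 bits (equivalently 24 + 29 + 41 + 59 + 100 + 169).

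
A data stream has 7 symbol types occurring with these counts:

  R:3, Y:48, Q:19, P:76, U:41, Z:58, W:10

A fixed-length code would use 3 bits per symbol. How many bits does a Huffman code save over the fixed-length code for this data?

Fixed-length: 3 bits × 255 symbols = 765 bits.
Huffman merges:
R(3) + W(10) → 13
13 + Q(19) → 32
32 + U(41) → 73
Y(48) + Z(58) → 106
73 + P(76) → 149
106 + 149 → 255
Huffman total = 13 + 32 + 73 + 106 + 149 + 255 = 628 bits.
Saving = 765 − 628 = 137 bits.

137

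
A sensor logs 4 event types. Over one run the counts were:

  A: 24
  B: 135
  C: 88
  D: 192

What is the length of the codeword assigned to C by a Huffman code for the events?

Huffman merges, smallest pair first:
combine A(24), C(88) → 112
combine 112, B(135) → 247
combine D(192), 247 → 439
C sits 3 levels below the root, so its codeword is 3 bits.

3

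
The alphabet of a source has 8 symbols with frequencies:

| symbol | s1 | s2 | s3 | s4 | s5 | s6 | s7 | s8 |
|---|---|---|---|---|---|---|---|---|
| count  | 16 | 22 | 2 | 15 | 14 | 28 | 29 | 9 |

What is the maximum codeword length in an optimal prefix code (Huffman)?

Merge the two lowest-weight nodes at each step:
combine s3(2), s8(9) → 11
combine 11, s5(14) → 25
combine s4(15), s1(16) → 31
combine s2(22), 25 → 47
combine s6(28), s7(29) → 57
combine 31, 47 → 78
combine 57, 78 → 135
Maximum depth reached is 5.

5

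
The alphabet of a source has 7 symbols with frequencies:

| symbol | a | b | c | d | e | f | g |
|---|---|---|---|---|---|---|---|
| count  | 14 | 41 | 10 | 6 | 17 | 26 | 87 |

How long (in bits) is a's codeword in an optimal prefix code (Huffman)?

Repeatedly merge the two smallest:
combine d(6), c(10) → 16
combine a(14), 16 → 30
combine e(17), f(26) → 43
combine 30, b(41) → 71
combine 43, 71 → 114
combine g(87), 114 → 201
a's leaf is at depth 4, giving a 4-bit codeword.

4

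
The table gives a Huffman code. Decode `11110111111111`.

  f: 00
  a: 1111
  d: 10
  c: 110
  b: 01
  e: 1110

abaa

Read left to right; each codeword is recognised as soon as it completes (prefix code):
  1111→a | 01→b | 1111→a | 1111→a
Decoded message: abaa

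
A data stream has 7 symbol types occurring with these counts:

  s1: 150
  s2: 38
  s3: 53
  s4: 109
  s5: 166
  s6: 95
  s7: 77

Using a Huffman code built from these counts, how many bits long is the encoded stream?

1839

Greedily combine the two least-frequent nodes:
combine s2(38), s3(53) → 91
combine s7(77), 91 → 168
combine s6(95), s4(109) → 204
combine s1(150), s5(166) → 316
combine 168, 204 → 372
combine 316, 372 → 688
Total encoded bits = sum of merged weights = 91 + 168 + 204 + 316 + 372 + 688 = 1839.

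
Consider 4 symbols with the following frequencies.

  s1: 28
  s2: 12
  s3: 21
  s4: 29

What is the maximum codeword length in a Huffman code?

2

Merge the two lowest-weight nodes at each step:
s2(12) + s3(21) → 33
s1(28) + s4(29) → 57
33 + 57 → 90
The rarest symbols sit at the bottom; the longest codeword is 2 bits.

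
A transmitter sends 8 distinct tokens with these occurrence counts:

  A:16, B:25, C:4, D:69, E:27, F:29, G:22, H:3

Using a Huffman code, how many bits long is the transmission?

Merge the two smallest weights repeatedly:
combine H(3), C(4) → 7
combine 7, A(16) → 23
combine G(22), 23 → 45
combine B(25), E(27) → 52
combine F(29), 45 → 74
combine 52, D(69) → 121
combine 74, 121 → 195
Total encoded bits = sum of merged weights = 7 + 23 + 45 + 52 + 74 + 121 + 195 = 517.

517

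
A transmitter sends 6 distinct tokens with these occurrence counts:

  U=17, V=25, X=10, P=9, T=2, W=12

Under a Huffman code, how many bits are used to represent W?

2

Build the tree from the bottom:
merge T(2) and P(9): 11
merge X(10) and 11: 21
merge W(12) and U(17): 29
merge 21 and V(25): 46
merge 29 and 46: 75
W's leaf is at depth 2, giving a 2-bit codeword.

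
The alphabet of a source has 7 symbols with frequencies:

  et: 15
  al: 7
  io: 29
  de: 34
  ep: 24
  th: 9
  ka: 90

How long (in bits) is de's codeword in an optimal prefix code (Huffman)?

Repeatedly merge the two smallest:
merge al(7) and th(9): 16
merge et(15) and 16: 31
merge ep(24) and io(29): 53
merge 31 and de(34): 65
merge 53 and 65: 118
merge ka(90) and 118: 208
The subtree containing de is merged 3 times, so code length = 3.

3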